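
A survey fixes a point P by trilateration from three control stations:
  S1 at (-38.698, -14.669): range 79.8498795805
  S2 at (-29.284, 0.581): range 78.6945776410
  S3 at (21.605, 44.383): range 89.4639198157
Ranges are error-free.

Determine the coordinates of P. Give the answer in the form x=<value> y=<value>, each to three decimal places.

eq1: (x + 38.698)² + (y + 14.669)² = 79.8498795805²
eq2: (x + 29.284)² + (y − 0.581)² = 78.6945776410²
eq3: (x − 21.605)² + (y − 44.383)² = 89.4639198157²
eq3−eq1, eq3−eq2 (x²,y² cancel):
  -120.606·x − 118.104·y = 903.877731
  -101.778·x − 87.604·y = 232.219902
det = -120.606·-87.604 − -118.104·-101.778 = -1454.820888
x = (903.877731·-87.604 − -118.104·232.219902) / -1454.820888 = 35.576342
y = (-120.606·232.219902 − 903.877731·-101.778) / -1454.820888 = -43.983252

x=35.576 y=-43.983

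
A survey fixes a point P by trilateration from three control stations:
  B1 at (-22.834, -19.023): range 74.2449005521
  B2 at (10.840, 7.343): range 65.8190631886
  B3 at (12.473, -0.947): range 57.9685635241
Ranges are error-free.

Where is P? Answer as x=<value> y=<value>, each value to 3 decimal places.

x=45.173 y=-48.812

eq1: (x + 22.834)² + (y + 19.023)² = 74.2449005521²
eq2: (x − 10.840)² + (y − 7.343)² = 65.8190631886²
eq3: (x − 12.473)² + (y + 0.947)² = 57.9685635241²
eq1−eq2, eq1−eq3 (x²,y² cancel):
  67.348·x + 52.732·y = 468.315343
  70.614·x + 36.152·y = 1425.157354
det = 67.348·36.152 − 52.732·70.614 = -1288.852552
x = (468.315343·36.152 − 52.732·1425.157354) / -1288.852552 = 45.172631
y = (67.348·1425.157354 − 468.315343·70.614) / -1288.852552 = -48.812316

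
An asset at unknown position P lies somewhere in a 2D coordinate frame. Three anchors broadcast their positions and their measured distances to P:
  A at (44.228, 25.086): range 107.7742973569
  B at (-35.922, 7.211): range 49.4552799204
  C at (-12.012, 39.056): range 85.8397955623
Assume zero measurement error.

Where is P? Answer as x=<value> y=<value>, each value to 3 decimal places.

x=-40.065 y=-42.070

eq1: (x − 44.228)² + (y − 25.086)² = 107.7742973569²
eq2: (x + 35.922)² + (y − 7.211)² = 49.4552799204²
eq3: (x + 12.012)² + (y − 39.056)² = 85.8397955623²
eq1−eq2, eq1−eq3 (x²,y² cancel):
  -160.300·x − 35.750·y = 7926.439684
  -112.480·x + 27.940·y = 3331.064569
det = -160.300·27.940 − -35.750·-112.480 = -8499.942000
x = (7926.439684·27.940 − -35.750·3331.064569) / -8499.942000 = -40.065013
y = (-160.300·3331.064569 − 7926.439684·-112.480) / -8499.942000 = -42.070438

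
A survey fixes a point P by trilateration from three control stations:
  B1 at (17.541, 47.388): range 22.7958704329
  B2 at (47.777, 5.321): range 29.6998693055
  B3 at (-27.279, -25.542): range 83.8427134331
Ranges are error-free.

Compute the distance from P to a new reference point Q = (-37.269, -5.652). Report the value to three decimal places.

80.467

eq1: (x − 17.541)² + (y − 47.388)² = 22.7958704329²
eq2: (x − 47.777)² + (y − 5.321)² = 29.6998693055²
eq3: (x + 27.279)² + (y + 25.542)² = 83.8427134331²
eq2−eq3, eq2−eq1 (x²,y² cancel):
  -150.112·x − 61.726·y = -7061.935524
  -60.472·x + 84.134·y = 604.784983
det = -150.112·84.134 − -61.726·-60.472 = -16362.217680
x = (-7061.935524·84.134 − -61.726·604.784983) / -16362.217680 = 34.030712
y = (-150.112·604.784983 − -7061.935524·-60.472) / -16362.217680 = 31.648207
|P − Q| = √((34.030712 − -37.269)² + (31.648207 − -5.652)²) = 80.467102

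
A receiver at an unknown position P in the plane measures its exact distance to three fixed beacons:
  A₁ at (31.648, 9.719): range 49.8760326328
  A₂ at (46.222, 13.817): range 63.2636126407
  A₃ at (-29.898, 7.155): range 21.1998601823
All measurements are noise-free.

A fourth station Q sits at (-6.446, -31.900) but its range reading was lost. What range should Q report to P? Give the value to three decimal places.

56.198

eq1: (x − 31.648)² + (y − 9.719)² = 49.8760326328²
eq2: (x − 46.222)² + (y − 13.817)² = 63.2636126407²
eq3: (x + 29.898)² + (y − 7.155)² = 21.1998601823²
eq2−eq3, eq2−eq1 (x²,y² cancel):
  -152.240·x − 13.324·y = 2170.552269
  -29.148·x − 8.196·y = 283.338145
det = -152.240·-8.196 − -13.324·-29.148 = 859.391088
x = (2170.552269·-8.196 − -13.324·283.338145) / 859.391088 = -16.307650
y = (-152.240·283.338145 − 2170.552269·-29.148) / 859.391088 = 23.425724
|P − Q| = √((-16.307650 − -6.446)² + (23.425724 − -31.900)²) = 56.197757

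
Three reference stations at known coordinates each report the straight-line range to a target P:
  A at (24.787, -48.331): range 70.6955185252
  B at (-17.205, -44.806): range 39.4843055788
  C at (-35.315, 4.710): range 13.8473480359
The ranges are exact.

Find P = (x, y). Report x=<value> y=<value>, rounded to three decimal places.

eq1: (x − 24.787)² + (y + 48.331)² = 70.6955185252²
eq2: (x + 17.205)² + (y + 44.806)² = 39.4843055788²
eq3: (x + 35.315)² + (y − 4.710)² = 13.8473480359²
eq2−eq3, eq2−eq1 (x²,y² cancel):
  -36.220·x + 99.032·y = 333.005003
  83.984·x − 7.050·y = -2792.154684
det = -36.220·-7.050 − 99.032·83.984 = -8061.752488
x = (333.005003·-7.050 − 99.032·-2792.154684) / -8061.752488 = -34.008111
y = (-36.220·-2792.154684 − 333.005003·83.984) / -8061.752488 = -9.075539

x=-34.008 y=-9.076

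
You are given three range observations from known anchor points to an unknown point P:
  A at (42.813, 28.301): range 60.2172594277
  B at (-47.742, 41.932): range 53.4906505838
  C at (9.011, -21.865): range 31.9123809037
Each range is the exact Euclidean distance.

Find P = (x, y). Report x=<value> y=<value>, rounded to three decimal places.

x=-11.597 y=2.501

eq1: (x − 42.813)² + (y − 28.301)² = 60.2172594277²
eq2: (x + 47.742)² + (y − 41.932)² = 53.4906505838²
eq3: (x − 9.011)² + (y + 21.865)² = 31.9123809037²
eq2−eq3, eq2−eq1 (x²,y² cancel):
  113.506·x − 127.594·y = -1635.465197
  181.110·x − 27.262·y = -2168.560251
det = 113.506·-27.262 − -127.594·181.110 = 20014.148768
x = (-1635.465197·-27.262 − -127.594·-2168.560251) / 20014.148768 = -11.597257
y = (113.506·-2168.560251 − -1635.465197·181.110) / 20014.148768 = 2.500956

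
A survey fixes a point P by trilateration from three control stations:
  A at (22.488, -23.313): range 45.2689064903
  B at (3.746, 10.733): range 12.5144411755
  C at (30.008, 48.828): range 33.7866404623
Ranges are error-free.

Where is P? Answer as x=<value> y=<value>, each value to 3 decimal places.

eq1: (x − 22.488)² + (y + 23.313)² = 45.2689064903²
eq2: (x − 3.746)² + (y − 10.733)² = 12.5144411755²
eq3: (x − 30.008)² + (y − 48.828)² = 33.7866404623²
eq2−eq3, eq2−eq1 (x²,y² cancel):
  52.524·x + 76.190·y = 2170.498007
  37.484·x − 68.092·y = -972.686349
det = 52.524·-68.092 − 76.190·37.484 = -6432.370168
x = (2170.498007·-68.092 − 76.190·-972.686349) / -6432.370168 = 11.455276
y = (52.524·-972.686349 − 2170.498007·37.484) / -6432.370168 = 20.590905

x=11.455 y=20.591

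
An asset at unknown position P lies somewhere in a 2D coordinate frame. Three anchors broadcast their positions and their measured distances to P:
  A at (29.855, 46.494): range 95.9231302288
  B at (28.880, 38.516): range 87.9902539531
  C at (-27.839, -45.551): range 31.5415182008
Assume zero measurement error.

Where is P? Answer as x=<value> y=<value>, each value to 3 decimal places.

x=3.702 y=-45.795

eq1: (x − 29.855)² + (y − 46.494)² = 95.9231302288²
eq2: (x − 28.880)² + (y − 38.516)² = 87.9902539531²
eq3: (x + 27.839)² + (y + 45.551)² = 31.5415182008²
eq3−eq2, eq3−eq1 (x²,y² cancel):
  113.438·x + 168.134·y = -7279.784286
  115.388·x + 184.090·y = -8003.270003
det = 113.438·184.090 − 168.134·115.388 = 1482.155428
x = (-7279.784286·184.090 − 168.134·-8003.270003) / 1482.155428 = 3.701575
y = (113.438·-8003.270003 − -7279.784286·115.388) / 1482.155428 = -45.794923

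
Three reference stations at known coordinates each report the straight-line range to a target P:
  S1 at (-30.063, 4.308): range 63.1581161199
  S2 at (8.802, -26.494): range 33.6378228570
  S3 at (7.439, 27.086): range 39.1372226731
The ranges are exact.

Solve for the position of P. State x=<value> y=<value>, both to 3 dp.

eq1: (x + 30.063)² + (y − 4.308)² = 63.1581161199²
eq2: (x − 8.802)² + (y + 26.494)² = 33.6378228570²
eq3: (x − 7.439)² + (y − 27.086)² = 39.1372226731²
eq3−eq1, eq3−eq2 (x²,y² cancel):
  -75.004·x − 45.556·y = -2323.872717
  2.726·x − 107.160·y = 390.636195
det = -75.004·-107.160 − -45.556·2.726 = 8161.614296
x = (-2323.872717·-107.160 − -45.556·390.636195) / 8161.614296 = 32.692310
y = (-75.004·390.636195 − -2323.872717·2.726) / 8161.614296 = -2.813708

x=32.692 y=-2.814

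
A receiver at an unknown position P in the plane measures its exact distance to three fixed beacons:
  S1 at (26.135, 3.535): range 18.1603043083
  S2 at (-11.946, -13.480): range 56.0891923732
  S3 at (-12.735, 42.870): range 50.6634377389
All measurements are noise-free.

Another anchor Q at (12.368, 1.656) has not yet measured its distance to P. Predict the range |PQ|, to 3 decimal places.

27.702

eq1: (x − 26.135)² + (y − 3.535)² = 18.1603043083²
eq2: (x + 11.946)² + (y + 13.480)² = 56.0891923732²
eq3: (x + 12.735)² + (y − 42.870)² = 50.6634377389²
eq3−eq2, eq3−eq1 (x²,y² cancel):
  1.578·x − 112.700·y = -2254.813387
  77.740·x − 78.670·y = 932.504596
det = 1.578·-78.670 − -112.700·77.740 = 8637.156740
x = (-2254.813387·-78.670 − -112.700·932.504596) / 8637.156740 = 32.705142
y = (1.578·932.504596 − -2254.813387·77.740) / 8637.156740 = 20.465147
|P − Q| = √((32.705142 − 12.368)² + (20.465147 − 1.656)²) = 27.701685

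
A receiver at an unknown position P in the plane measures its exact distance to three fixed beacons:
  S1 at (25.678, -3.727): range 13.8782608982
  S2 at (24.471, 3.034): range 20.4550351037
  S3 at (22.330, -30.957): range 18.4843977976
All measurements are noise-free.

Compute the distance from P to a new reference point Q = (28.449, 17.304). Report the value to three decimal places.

eq1: (x − 25.678)² + (y + 3.727)² = 13.8782608982²
eq2: (x − 24.471)² + (y − 3.034)² = 20.4550351037²
eq3: (x − 22.330)² + (y + 30.957)² = 18.4843977976²
eq3−eq1, eq3−eq2 (x²,y² cancel):
  6.696·x + 54.460·y = -634.647700
  4.282·x + 67.982·y = -925.665251
det = 6.696·67.982 − 54.460·4.282 = 222.009752
x = (-634.647700·67.982 − 54.460·-925.665251) / 222.009752 = 32.733290
y = (6.696·-925.665251 − -634.647700·4.282) / 222.009752 = -15.678109
|P − Q| = √((32.733290 − 28.449)² + (-15.678109 − 17.304)²) = 33.259204

33.259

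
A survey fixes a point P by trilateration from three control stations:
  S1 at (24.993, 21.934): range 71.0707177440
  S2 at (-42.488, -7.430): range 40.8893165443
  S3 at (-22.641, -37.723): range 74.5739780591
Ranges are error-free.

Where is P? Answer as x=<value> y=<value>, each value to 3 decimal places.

eq1: (x − 24.993)² + (y − 21.934)² = 71.0707177440²
eq2: (x + 42.488)² + (y + 7.430)² = 40.8893165443²
eq3: (x + 22.641)² + (y + 37.723)² = 74.5739780591²
eq2−eq3, eq2−eq1 (x²,y² cancel):
  39.694·x − 60.586·y = -3814.137430
  134.962·x + 58.728·y = -4133.795352
det = 39.694·58.728 − -60.586·134.962 = 10507.956964
x = (-3814.137430·58.728 − -60.586·-4133.795352) / 10507.956964 = -45.151193
y = (39.694·-4133.795352 − -3814.137430·134.962) / 10507.956964 = 33.372495

x=-45.151 y=33.372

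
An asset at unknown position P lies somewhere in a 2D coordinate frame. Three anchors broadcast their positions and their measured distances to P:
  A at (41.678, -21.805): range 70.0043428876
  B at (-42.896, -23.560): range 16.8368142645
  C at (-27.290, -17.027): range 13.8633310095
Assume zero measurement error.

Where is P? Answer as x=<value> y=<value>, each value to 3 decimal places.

eq1: (x − 41.678)² + (y + 21.805)² = 70.0043428876²
eq2: (x + 42.896)² + (y + 23.560)² = 16.8368142645²
eq3: (x + 27.290)² + (y + 17.027)² = 13.8633310095²
eq1−eq2, eq1−eq3 (x²,y² cancel):
  -169.148·x − 3.510·y = 4799.756416
  -137.936·x + 9.556·y = 3530.565196
det = -169.148·9.556 − -3.510·-137.936 = -2100.533648
x = (4799.756416·9.556 − -3.510·3530.565196) / -2100.533648 = -27.735217
y = (-169.148·3530.565196 − 4799.756416·-137.936) / -2100.533648 = -30.883180

x=-27.735 y=-30.883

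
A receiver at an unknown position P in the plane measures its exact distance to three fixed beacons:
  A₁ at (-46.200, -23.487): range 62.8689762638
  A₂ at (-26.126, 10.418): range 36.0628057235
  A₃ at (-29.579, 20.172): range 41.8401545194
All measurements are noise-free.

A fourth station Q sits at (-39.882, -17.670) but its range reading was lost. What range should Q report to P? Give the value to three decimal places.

54.628

eq1: (x + 46.200)² + (y + 23.487)² = 62.8689762638²
eq2: (x + 26.126)² + (y − 10.418)² = 36.0628057235²
eq3: (x + 29.579)² + (y − 20.172)² = 41.8401545194²
eq2−eq1, eq2−eq3 (x²,y² cancel):
  -40.148·x − 67.810·y = -757.005651
  -6.906·x + 19.508·y = 40.651651
det = -40.148·19.508 − -67.810·-6.906 = -1251.503044
x = (-757.005651·19.508 − -67.810·40.651651) / -1251.503044 = 9.597322
y = (-40.148·40.651651 − -757.005651·-6.906) / -1251.503044 = 5.481380
|P − Q| = √((9.597322 − -39.882)² + (5.481380 − -17.670)²) = 54.627737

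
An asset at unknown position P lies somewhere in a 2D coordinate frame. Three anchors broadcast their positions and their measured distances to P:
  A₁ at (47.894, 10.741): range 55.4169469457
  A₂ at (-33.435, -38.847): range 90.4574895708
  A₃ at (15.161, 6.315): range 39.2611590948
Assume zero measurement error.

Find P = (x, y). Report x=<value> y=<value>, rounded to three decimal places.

x=3.397 y=43.772

eq1: (x − 47.894)² + (y − 10.741)² = 55.4169469457²
eq2: (x + 33.435)² + (y + 38.847)² = 90.4574895708²
eq3: (x − 15.161)² + (y − 6.315)² = 39.2611590948²
eq3−eq1, eq3−eq2 (x²,y² cancel):
  65.466·x + 8.852·y = 609.869776
  -97.192·x − 90.324·y = -4283.865318
det = 65.466·-90.324 − 8.852·-97.192 = -5052.807400
x = (609.869776·-90.324 − 8.852·-4283.865318) / -5052.807400 = 3.397142
y = (65.466·-4283.865318 − 609.869776·-97.192) / -5052.807400 = 43.772312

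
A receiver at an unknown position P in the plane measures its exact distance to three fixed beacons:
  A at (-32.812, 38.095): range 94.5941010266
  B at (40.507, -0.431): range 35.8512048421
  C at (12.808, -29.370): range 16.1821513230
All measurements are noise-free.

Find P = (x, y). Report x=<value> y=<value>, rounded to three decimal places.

x=28.274 y=-34.131

eq1: (x + 32.812)² + (y − 38.095)² = 94.5941010266²
eq2: (x − 40.507)² + (y + 0.431)² = 35.8512048421²
eq3: (x − 12.808)² + (y + 29.370)² = 16.1821513230²
eq3−eq1, eq3−eq2 (x²,y² cancel):
  -91.240·x + 134.930·y = -7184.967323
  55.398·x + 57.878·y = -409.085821
det = -91.240·57.878 − 134.930·55.398 = -12755.640860
x = (-7184.967323·57.878 − 134.930·-409.085821) / -12755.640860 = 28.274047
y = (-91.240·-409.085821 − -7184.967323·55.398) / -12755.640860 = -34.130611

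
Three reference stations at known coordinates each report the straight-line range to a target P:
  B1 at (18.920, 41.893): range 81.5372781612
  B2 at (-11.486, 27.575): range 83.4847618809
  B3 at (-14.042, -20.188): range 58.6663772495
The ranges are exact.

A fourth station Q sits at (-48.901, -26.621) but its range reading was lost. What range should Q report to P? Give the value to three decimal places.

91.801

eq1: (x − 18.920)² + (y − 41.893)² = 81.5372781612²
eq2: (x + 11.486)² + (y − 27.575)² = 83.4847618809²
eq3: (x + 14.042)² + (y + 20.188)² = 58.6663772495²
eq1−eq3, eq1−eq2 (x²,y² cancel):
  -65.924·x − 124.162·y = 1698.327169
  -60.812·x − 28.636·y = -1542.058764
det = -65.924·-28.636 − -124.162·-60.812 = -5662.739880
x = (1698.327169·-28.636 − -124.162·-1542.058764) / -5662.739880 = 42.399687
y = (-65.924·-1542.058764 − 1698.327169·-60.812) / -5662.739880 = -36.190494
|P − Q| = √((42.399687 − -48.901)² + (-36.190494 − -26.621)²) = 91.800820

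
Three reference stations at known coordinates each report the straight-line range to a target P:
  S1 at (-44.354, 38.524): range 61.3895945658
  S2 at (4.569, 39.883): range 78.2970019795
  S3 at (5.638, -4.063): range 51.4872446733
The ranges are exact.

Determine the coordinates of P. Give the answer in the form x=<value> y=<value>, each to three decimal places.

x=-42.307 y=-22.831

eq1: (x + 44.354)² + (y − 38.524)² = 61.3895945658²
eq2: (x − 4.569)² + (y − 39.883)² = 78.2970019795²
eq3: (x − 5.638)² + (y + 4.063)² = 51.4872446733²
eq2−eq1, eq2−eq3 (x²,y² cancel):
  -97.846·x − 2.718·y = 4201.584640
  2.138·x − 87.892·y = 1916.249718
det = -97.846·-87.892 − -2.718·2.138 = 8605.691716
x = (4201.584640·-87.892 − -2.718·1916.249718) / 8605.691716 = -42.306571
y = (-97.846·1916.249718 − 4201.584640·2.138) / 8605.691716 = -22.831443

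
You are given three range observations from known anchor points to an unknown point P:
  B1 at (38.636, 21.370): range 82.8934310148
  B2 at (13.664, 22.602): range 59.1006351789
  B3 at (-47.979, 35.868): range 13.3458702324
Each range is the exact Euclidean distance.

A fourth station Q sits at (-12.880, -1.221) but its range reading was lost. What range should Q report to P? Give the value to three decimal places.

55.253

eq1: (x − 38.636)² + (y − 21.370)² = 82.8934310148²
eq2: (x − 13.664)² + (y − 22.602)² = 59.1006351789²
eq3: (x + 47.979)² + (y − 35.868)² = 13.3458702324²
eq2−eq1, eq2−eq3 (x²,y² cancel):
  49.944·x − 2.464·y = -2126.573731
  -123.286·x + 26.532·y = 6205.715391
det = 49.944·26.532 − -2.464·-123.286 = 1021.337504
x = (-2126.573731·26.532 − -2.464·6205.715391) / 1021.337504 = -40.272066
y = (49.944·6205.715391 − -2126.573731·-123.286) / 1021.337504 = 46.763661
|P − Q| = √((-40.272066 − -12.880)² + (46.763661 − -1.221)²) = 55.252628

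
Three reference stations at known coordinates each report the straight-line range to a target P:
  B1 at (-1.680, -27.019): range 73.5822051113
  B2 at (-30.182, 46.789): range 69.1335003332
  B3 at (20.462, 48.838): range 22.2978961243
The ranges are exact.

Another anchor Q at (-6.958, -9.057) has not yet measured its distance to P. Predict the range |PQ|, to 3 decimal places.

62.893

eq1: (x + 1.680)² + (y + 27.019)² = 73.5822051113²
eq2: (x + 30.182)² + (y − 46.789)² = 69.1335003332²
eq3: (x − 20.462)² + (y − 48.838)² = 22.2978961243²
eq3−eq1, eq3−eq2 (x²,y² cancel):
  -44.284·x − 151.714·y = -6988.139664
  -101.288·x − 4.098·y = -3985.924740
det = -44.284·-4.098 − -151.714·-101.288 = -15185.331800
x = (-6988.139664·-4.098 − -151.714·-3985.924740) / -15185.331800 = 37.936819
y = (-44.284·-3985.924740 − -6988.139664·-101.288) / -15185.331800 = 34.987843
|P − Q| = √((37.936819 − -6.958)² + (34.987843 − -9.057)²) = 62.892710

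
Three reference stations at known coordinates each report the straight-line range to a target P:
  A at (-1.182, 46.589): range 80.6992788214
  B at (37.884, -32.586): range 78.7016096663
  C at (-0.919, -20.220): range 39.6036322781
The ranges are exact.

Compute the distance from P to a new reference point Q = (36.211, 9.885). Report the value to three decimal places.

83.708

eq1: (x + 1.182)² + (y − 46.589)² = 80.6992788214²
eq2: (x − 37.884)² + (y + 32.586)² = 78.7016096663²
eq3: (x + 0.919)² + (y + 20.220)² = 39.6036322781²
eq2−eq1, eq2−eq3 (x²,y² cancel):
  -78.132·x + 158.350·y = -643.543045
  -77.606·x + 24.732·y = 2538.143783
det = -78.132·24.732 − 158.350·-77.606 = 10356.549476
x = (-643.543045·24.732 − 158.350·2538.143783) / 10356.549476 = -40.344632
y = (-78.132·2538.143783 − -643.543045·-77.606) / 10356.549476 = -23.970633
|P − Q| = √((-40.344632 − 36.211)² + (-23.970633 − 9.885)²) = 83.707638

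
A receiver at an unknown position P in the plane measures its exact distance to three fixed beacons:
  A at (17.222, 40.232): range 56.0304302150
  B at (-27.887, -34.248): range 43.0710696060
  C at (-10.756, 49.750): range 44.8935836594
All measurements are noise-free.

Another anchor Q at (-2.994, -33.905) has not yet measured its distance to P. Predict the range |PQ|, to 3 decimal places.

eq1: (x − 17.222)² + (y − 40.232)² = 56.0304302150²
eq2: (x + 27.887)² + (y + 34.248)² = 43.0710696060²
eq3: (x + 10.756)² + (y − 49.750)² = 44.8935836594²
eq3−eq1, eq3−eq2 (x²,y² cancel):
  55.956·x − 19.036·y = -1799.518184
  -34.262·x − 167.996·y = -479.826946
det = 55.956·-167.996 − -19.036·-34.262 = -10052.595608
x = (-1799.518184·-167.996 − -19.036·-479.826946) / -10052.595608 = -29.164395
y = (55.956·-479.826946 − -1799.518184·-34.262) / -10052.595608 = 8.804123
|P − Q| = √((-29.164395 − -2.994)² + (8.804123 − -33.905)²) = 50.089508

50.090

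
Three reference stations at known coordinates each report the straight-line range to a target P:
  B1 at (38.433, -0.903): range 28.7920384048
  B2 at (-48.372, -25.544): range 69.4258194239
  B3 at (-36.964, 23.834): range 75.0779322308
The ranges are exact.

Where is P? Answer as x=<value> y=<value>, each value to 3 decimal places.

x=21.033 y=-23.842

eq1: (x − 38.433)² + (y + 0.903)² = 28.7920384048²
eq2: (x + 48.372)² + (y + 25.544)² = 69.4258194239²
eq3: (x + 36.964)² + (y − 23.834)² = 75.0779322308²
eq1−eq2, eq1−eq3 (x²,y² cancel):
  -173.610·x − 49.282·y = -2476.527505
  -150.794·x + 49.474·y = -4351.228479
det = -173.610·49.474 − -49.282·-150.794 = -16020.611048
x = (-2476.527505·49.474 − -49.282·-4351.228479) / -16020.611048 = 21.032966
y = (-173.610·-4351.228479 − -2476.527505·-150.794) / -16020.611048 = -23.842492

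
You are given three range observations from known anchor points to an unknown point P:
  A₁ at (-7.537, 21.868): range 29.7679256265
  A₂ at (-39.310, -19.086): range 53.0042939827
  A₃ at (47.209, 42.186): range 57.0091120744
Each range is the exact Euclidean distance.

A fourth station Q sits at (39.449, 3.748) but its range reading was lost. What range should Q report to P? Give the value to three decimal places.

eq1: (x + 7.537)² + (y − 21.868)² = 29.7679256265²
eq2: (x + 39.310)² + (y + 19.086)² = 53.0042939827²
eq3: (x − 47.209)² + (y − 42.186)² = 57.0091120744²
eq3−eq2, eq3−eq1 (x²,y² cancel):
  -173.038·x − 122.544·y = -1658.213102
  -109.492·x − 40.636·y = -1109.423021
det = -173.038·-40.636 − -122.544·-109.492 = -6386.015480
x = (-1658.213102·-40.636 − -122.544·-1109.423021) / -6386.015480 = 10.737523
y = (-173.038·-1109.423021 − -1658.213102·-109.492) / -6386.015480 = -1.630324
|P − Q| = √((10.737523 − 39.449)² + (-1.630324 − 3.748)²) = 29.210876

29.211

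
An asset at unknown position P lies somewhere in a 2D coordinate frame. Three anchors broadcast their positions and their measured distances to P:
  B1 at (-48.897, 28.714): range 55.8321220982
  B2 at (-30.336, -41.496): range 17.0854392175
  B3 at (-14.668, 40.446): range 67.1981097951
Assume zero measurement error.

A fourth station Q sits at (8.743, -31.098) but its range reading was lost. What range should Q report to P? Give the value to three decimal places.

eq1: (x + 48.897)² + (y − 28.714)² = 55.8321220982²
eq2: (x + 30.336)² + (y + 41.496)² = 17.0854392175²
eq3: (x + 14.668)² + (y − 40.446)² = 67.1981097951²
eq1−eq2, eq1−eq3 (x²,y² cancel):
  37.122·x − 140.420·y = 2252.094132
  68.458·x + 23.464·y = -2762.741367
det = 37.122·23.464 − -140.420·68.458 = 10483.902968
x = (2252.094132·23.464 − -140.420·-2762.741367) / 10483.902968 = -31.963383
y = (37.122·-2762.741367 − 2252.094132·68.458) / 10483.902968 = -24.488241
|P − Q| = √((-31.963383 − 8.743)² + (-24.488241 − -31.098)²) = 41.239526

41.240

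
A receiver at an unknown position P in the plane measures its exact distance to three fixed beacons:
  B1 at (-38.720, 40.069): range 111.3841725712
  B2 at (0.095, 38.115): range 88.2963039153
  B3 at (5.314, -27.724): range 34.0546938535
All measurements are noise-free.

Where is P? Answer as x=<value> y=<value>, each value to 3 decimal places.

x=35.963 y=-42.568

eq1: (x + 38.720)² + (y − 40.069)² = 111.3841725712²
eq2: (x − 0.095)² + (y − 38.115)² = 88.2963039153²
eq3: (x − 5.314)² + (y + 27.724)² = 34.0546938535²
eq3−eq1, eq3−eq2 (x²,y² cancel):
  -88.068·x + 135.586·y = -8938.807337
  -10.438·x + 131.678·y = -5980.611634
det = -88.068·131.678 − 135.586·-10.438 = -10181.371436
x = (-8938.807337·131.678 − 135.586·-5980.611634) / -10181.371436 = 35.963432
y = (-88.068·-5980.611634 − -8938.807337·-10.438) / -10181.371436 = -42.567668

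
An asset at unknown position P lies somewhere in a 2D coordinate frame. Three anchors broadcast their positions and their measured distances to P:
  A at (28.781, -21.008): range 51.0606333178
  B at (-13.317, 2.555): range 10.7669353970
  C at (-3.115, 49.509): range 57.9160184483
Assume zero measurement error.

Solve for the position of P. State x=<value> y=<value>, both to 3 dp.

x=-19.991 y=-5.894

eq1: (x − 28.781)² + (y + 21.008)² = 51.0606333178²
eq2: (x + 13.317)² + (y − 2.555)² = 10.7669353970²
eq3: (x + 3.115)² + (y − 49.509)² = 57.9160184483²
eq3−eq1, eq3−eq2 (x²,y² cancel):
  63.792·x − 141.034·y = -444.085363
  -20.404·x − 93.908·y = 961.364503
det = 63.792·-93.908 − -141.034·-20.404 = -8868.236872
x = (-444.085363·-93.908 − -141.034·961.364503) / -8868.236872 = -19.991375
y = (63.792·961.364503 − -444.085363·-20.404) / -8868.236872 = -5.893646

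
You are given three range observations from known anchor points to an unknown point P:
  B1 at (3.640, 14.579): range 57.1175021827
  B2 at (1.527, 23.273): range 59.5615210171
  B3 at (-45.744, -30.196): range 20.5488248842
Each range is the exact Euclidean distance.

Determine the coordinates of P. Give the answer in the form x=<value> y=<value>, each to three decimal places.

x=-48.026 y=-9.774

eq1: (x − 3.640)² + (y − 14.579)² = 57.1175021827²
eq2: (x − 1.527)² + (y − 23.273)² = 59.5615210171²
eq3: (x + 45.744)² + (y + 30.196)² = 20.5488248842²
eq2−eq3, eq2−eq1 (x²,y² cancel):
  -94.542·x − 106.938·y = 5585.668276
  4.226·x − 17.388·y = -33.001687
det = -94.542·-17.388 − -106.938·4.226 = 2095.816284
x = (5585.668276·-17.388 − -106.938·-33.001687) / 2095.816284 = -48.025552
y = (-94.542·-33.001687 − 5585.668276·4.226) / 2095.816284 = -9.774229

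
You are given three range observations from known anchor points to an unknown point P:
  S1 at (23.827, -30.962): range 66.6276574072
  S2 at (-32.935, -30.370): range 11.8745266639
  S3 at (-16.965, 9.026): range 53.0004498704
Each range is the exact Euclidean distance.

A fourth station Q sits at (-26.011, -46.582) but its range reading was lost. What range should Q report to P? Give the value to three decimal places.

18.849

eq1: (x − 23.827)² + (y + 30.962)² = 66.6276574072²
eq2: (x + 32.935)² + (y + 30.370)² = 11.8745266639²
eq3: (x + 16.965)² + (y − 9.026)² = 53.0004498704²
eq1−eq2, eq1−eq3 (x²,y² cancel):
  -113.524·x + 1.184·y = 4778.920100
  -81.584·x + 79.976·y = 473.105573
det = -113.524·79.976 − 1.184·-81.584 = -8982.599968
x = (4778.920100·79.976 − 1.184·473.105573) / -8982.599968 = -42.486447
y = (-113.524·473.105573 − 4778.920100·-81.584) / -8982.599968 = -37.425086
|P − Q| = √((-42.486447 − -26.011)² + (-37.425086 − -46.582)²) = 18.849122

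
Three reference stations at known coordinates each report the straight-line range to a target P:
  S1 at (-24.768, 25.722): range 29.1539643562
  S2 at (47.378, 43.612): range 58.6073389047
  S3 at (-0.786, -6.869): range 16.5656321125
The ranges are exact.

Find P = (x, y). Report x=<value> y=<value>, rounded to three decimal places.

eq1: (x + 24.768)² + (y − 25.722)² = 29.1539643562²
eq2: (x − 47.378)² + (y − 43.612)² = 58.6073389047²
eq3: (x + 0.786)² + (y + 6.869)² = 16.5656321125²
eq3−eq2, eq3−eq1 (x²,y² cancel):
  96.328·x + 100.962·y = 938.480465
  -47.964·x + 65.182·y = 651.740681
det = 96.328·65.182 − 100.962·-47.964 = 11121.393064
x = (938.480465·65.182 − 100.962·651.740681) / 11121.393064 = -0.416226
y = (96.328·651.740681 − 938.480465·-47.964) / 11121.393064 = 9.692505

x=-0.416 y=9.693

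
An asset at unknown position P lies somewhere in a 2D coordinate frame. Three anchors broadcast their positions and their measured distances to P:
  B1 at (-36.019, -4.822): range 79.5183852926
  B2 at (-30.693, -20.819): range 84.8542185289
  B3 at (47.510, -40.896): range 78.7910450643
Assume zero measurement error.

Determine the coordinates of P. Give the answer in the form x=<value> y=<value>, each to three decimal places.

x=32.008 y=36.355

eq1: (x + 36.019)² + (y + 4.822)² = 79.5183852926²
eq2: (x + 30.693)² + (y + 20.819)² = 84.8542185289²
eq3: (x − 47.510)² + (y + 40.896)² = 78.7910450643²
eq2−eq1, eq2−eq3 (x²,y² cancel):
  -10.652·x + 31.994·y = 822.193838
  156.406·x − 40.154·y = 3546.401526
det = -10.652·-40.154 − 31.994·156.406 = -4576.333156
x = (822.193838·-40.154 − 31.994·3546.401526) / -4576.333156 = 32.007709
y = (-10.652·3546.401526 − 822.193838·156.406) / -4576.333156 = 36.354940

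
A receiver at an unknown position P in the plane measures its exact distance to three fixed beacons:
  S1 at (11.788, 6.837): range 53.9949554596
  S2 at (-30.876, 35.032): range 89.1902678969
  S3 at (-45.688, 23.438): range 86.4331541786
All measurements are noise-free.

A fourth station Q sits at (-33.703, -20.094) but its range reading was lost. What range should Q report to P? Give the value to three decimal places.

46.817

eq1: (x − 11.788)² + (y − 6.837)² = 53.9949554596²
eq2: (x + 30.876)² + (y − 35.032)² = 89.1902678969²
eq3: (x + 45.688)² + (y − 23.438)² = 86.4331541786²
eq2−eq3, eq2−eq1 (x²,y² cancel):
  -29.624·x − 23.188·y = 940.378534
  85.328·x − 56.390·y = 3044.581785
det = -29.624·-56.390 − -23.188·85.328 = 3649.083024
x = (940.378534·-56.390 − -23.188·3044.581785) / 3649.083024 = 4.814858
y = (-29.624·3044.581785 − 940.378534·85.328) / 3649.083024 = -46.705791
|P − Q| = √((4.814858 − -33.703)² + (-46.705791 − -20.094)²) = 46.816801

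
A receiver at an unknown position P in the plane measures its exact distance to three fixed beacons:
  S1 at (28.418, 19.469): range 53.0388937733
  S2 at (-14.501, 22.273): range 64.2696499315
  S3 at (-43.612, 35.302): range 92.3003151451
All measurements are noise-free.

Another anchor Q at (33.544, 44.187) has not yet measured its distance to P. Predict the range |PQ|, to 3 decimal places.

eq1: (x − 28.418)² + (y − 19.469)² = 53.0388937733²
eq2: (x + 14.501)² + (y − 22.273)² = 64.2696499315²
eq3: (x + 43.612)² + (y − 35.302)² = 92.3003151451²
eq2−eq3, eq2−eq1 (x²,y² cancel):
  -58.222·x + 26.058·y = -1946.888056
  85.838·x − 5.608·y = 1797.722805
det = -58.222·-5.608 − 26.058·85.838 = -1910.257628
x = (-1946.888056·-5.608 − 26.058·1797.722805) / -1910.257628 = 18.807365
y = (-58.222·1797.722805 − -1946.888056·85.838) / -1910.257628 = -32.691904
|P − Q| = √((18.807365 − 33.544)² + (-32.691904 − 44.187)²) = 78.278569

78.279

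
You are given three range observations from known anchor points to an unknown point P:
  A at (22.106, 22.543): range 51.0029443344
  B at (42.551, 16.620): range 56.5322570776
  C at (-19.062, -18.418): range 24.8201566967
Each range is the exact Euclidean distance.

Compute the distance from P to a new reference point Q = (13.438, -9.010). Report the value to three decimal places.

18.564

eq1: (x − 22.106)² + (y − 22.543)² = 51.0029443344²
eq2: (x − 42.551)² + (y − 16.620)² = 56.5322570776²
eq3: (x + 19.062)² + (y + 18.418)² = 24.8201566967²
eq1−eq3, eq1−eq2 (x²,y² cancel):
  -82.336·x − 81.922·y = 1690.980635
  40.890·x − 11.846·y = 495.354156
det = -82.336·-11.846 − -81.922·40.890 = 4325.142836
x = (1690.980635·-11.846 − -81.922·495.354156) / 4325.142836 = 4.751068
y = (-82.336·495.354156 − 1690.980635·40.890) / 4325.142836 = -25.416427
|P − Q| = √((4.751068 − 13.438)² + (-25.416427 − -9.010)²) = 18.564311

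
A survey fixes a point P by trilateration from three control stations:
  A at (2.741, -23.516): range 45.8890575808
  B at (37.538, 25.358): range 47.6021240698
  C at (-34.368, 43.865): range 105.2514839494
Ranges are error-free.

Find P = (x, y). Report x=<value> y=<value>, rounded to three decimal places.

x=48.558 y=-20.951

eq1: (x − 2.741)² + (y + 23.516)² = 45.8890575808²
eq2: (x − 37.538)² + (y − 25.358)² = 47.6021240698²
eq3: (x + 34.368)² + (y − 43.865)² = 105.2514839494²
eq3−eq2, eq3−eq1 (x²,y² cancel):
  143.812·x − 37.014·y = 7758.744617
  74.218·x − 134.762·y = 6427.286956
det = 143.812·-134.762 − -37.014·74.218 = -16633.287692
x = (7758.744617·-134.762 − -37.014·6427.286956) / -16633.287692 = 48.558310
y = (143.812·6427.286956 − 7758.744617·74.218) / -16633.287692 = -20.950908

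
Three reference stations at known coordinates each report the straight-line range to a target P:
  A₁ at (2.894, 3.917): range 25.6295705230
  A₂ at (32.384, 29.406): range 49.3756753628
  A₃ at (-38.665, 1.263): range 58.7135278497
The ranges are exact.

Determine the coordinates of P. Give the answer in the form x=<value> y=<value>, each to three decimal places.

x=16.969 y=-17.502

eq1: (x − 2.894)² + (y − 3.917)² = 25.6295705230²
eq2: (x − 32.384)² + (y − 29.406)² = 49.3756753628²
eq3: (x + 38.665)² + (y − 1.263)² = 58.7135278497²
eq2−eq3, eq2−eq1 (x²,y² cancel):
  -142.098·x − 56.286·y = -1426.179933
  -58.980·x − 50.978·y = -108.635735
det = -142.098·-50.978 − -56.286·-58.980 = 3924.123564
x = (-1426.179933·-50.978 − -56.286·-108.635735) / 3924.123564 = 16.969172
y = (-142.098·-108.635735 − -1426.179933·-58.980) / 3924.123564 = -17.501786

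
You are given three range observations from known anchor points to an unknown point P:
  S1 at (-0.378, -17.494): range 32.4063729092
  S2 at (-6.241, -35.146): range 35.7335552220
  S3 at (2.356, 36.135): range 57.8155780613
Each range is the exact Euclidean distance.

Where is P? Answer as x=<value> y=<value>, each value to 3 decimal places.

eq1: (x + 0.378)² + (y + 17.494)² = 32.4063729092²
eq2: (x + 6.241)² + (y + 35.146)² = 35.7335552220²
eq3: (x − 2.356)² + (y − 36.135)² = 57.8155780613²
eq3−eq2, eq3−eq1 (x²,y² cancel):
  -17.194·x − 142.562·y = 2028.656534
  -5.468·x − 107.258·y = 1287.362020
det = -17.194·-107.258 − -142.562·-5.468 = 1064.665036
x = (2028.656534·-107.258 − -142.562·1287.362020) / 1064.665036 = -31.991976
y = (-17.194·1287.362020 − 2028.656534·-5.468) / 1064.665036 = -10.371533

x=-31.992 y=-10.372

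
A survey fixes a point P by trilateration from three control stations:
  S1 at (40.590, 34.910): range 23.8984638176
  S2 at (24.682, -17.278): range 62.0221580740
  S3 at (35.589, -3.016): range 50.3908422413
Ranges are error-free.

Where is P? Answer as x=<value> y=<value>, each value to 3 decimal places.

eq1: (x − 40.590)² + (y − 34.910)² = 23.8984638176²
eq2: (x − 24.682)² + (y + 17.278)² = 62.0221580740²
eq3: (x − 35.589)² + (y + 3.016)² = 50.3908422413²
eq1−eq2, eq1−eq3 (x²,y² cancel):
  -31.816·x − 104.376·y = -5234.137311
  -10.002·x − 75.852·y = -3558.683432
det = -31.816·-75.852 − -104.376·-10.002 = 1369.338480
x = (-5234.137311·-75.852 − -104.376·-3558.683432) / 1369.338480 = 18.679561
y = (-31.816·-3558.683432 − -5234.137311·-10.002) / 1369.338480 = 44.453020

x=18.680 y=44.453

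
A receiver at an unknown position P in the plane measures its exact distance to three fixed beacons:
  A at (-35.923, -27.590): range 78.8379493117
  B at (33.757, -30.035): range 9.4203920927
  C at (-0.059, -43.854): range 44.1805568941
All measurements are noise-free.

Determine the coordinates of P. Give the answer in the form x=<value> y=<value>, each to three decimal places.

eq1: (x + 35.923)² + (y + 27.590)² = 78.8379493117²
eq2: (x − 33.757)² + (y + 30.035)² = 9.4203920927²
eq3: (x + 0.059)² + (y + 43.854)² = 44.1805568941²
eq2−eq1, eq2−eq3 (x²,y² cancel):
  -139.360·x + 4.890·y = -6116.644709
  -67.632·x − 27.638·y = -1981.637297
det = -139.360·-27.638 − 4.890·-67.632 = 4182.352160
x = (-6116.644709·-27.638 − 4.890·-1981.637297) / 4182.352160 = 42.737203
y = (-139.360·-1981.637297 − -6116.644709·-67.632) / 4182.352160 = -32.881005

x=42.737 y=-32.881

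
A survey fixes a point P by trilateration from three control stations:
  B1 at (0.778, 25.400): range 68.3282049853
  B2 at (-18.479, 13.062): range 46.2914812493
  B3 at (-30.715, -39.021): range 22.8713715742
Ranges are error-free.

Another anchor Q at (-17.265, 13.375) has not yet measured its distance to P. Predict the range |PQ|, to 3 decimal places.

47.297

eq1: (x − 0.778)² + (y − 25.400)² = 68.3282049853²
eq2: (x + 18.479)² + (y − 13.062)² = 46.2914812493²
eq3: (x + 30.715)² + (y + 39.021)² = 22.8713715742²
eq1−eq2, eq1−eq3 (x²,y² cancel):
  -38.514·x − 24.676·y = 2392.166361
  -62.986·x − 128.842·y = 5965.928341
det = -38.514·-128.842 − -24.676·-62.986 = 3407.978252
x = (2392.166361·-128.842 − -24.676·5965.928341) / 3407.978252 = -47.240985
y = (-38.514·5965.928341 − 2392.166361·-62.986) / 3407.978252 = -23.209882
|P − Q| = √((-47.240985 − -17.265)² + (-23.209882 − 13.375)²) = 47.297075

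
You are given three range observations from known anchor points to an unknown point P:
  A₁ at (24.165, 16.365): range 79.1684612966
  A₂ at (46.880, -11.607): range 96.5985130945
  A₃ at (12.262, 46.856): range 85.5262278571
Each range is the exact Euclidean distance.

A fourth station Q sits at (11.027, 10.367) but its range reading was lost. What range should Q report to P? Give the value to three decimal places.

eq1: (x − 24.165)² + (y − 16.365)² = 79.1684612966²
eq2: (x − 46.880)² + (y + 11.607)² = 96.5985130945²
eq3: (x − 12.262)² + (y − 46.856)² = 85.5262278571²
eq2−eq1, eq2−eq3 (x²,y² cancel):
  -45.430·x + 55.944·y = 1582.931069
  -69.236·x + 116.926·y = 2029.921612
det = -45.430·116.926 − 55.944·-69.236 = -1438.609396
x = (1582.931069·116.926 − 55.944·2029.921612) / -1438.609396 = -49.717362
y = (-45.430·2029.921612 − 1582.931069·-69.236) / -1438.609396 = -12.078662
|P − Q| = √((-49.717362 − 11.027)² + (-12.078662 − 10.367)²) = 64.758669

64.759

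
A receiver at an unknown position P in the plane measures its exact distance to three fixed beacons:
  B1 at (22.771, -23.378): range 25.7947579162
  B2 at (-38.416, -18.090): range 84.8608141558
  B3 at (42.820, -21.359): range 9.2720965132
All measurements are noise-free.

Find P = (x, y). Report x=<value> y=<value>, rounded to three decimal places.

eq1: (x − 22.771)² + (y + 23.378)² = 25.7947579162²
eq2: (x + 38.416)² + (y + 18.090)² = 84.8608141558²
eq3: (x − 42.820)² + (y + 21.359)² = 9.2720965132²
eq1−eq2, eq1−eq3 (x²,y² cancel):
  -122.374·x + 10.576·y = -5798.000412
  40.098·x + 4.038·y = 1804.107718
det = -122.374·4.038 − 10.576·40.098 = -918.222660
x = (-5798.000412·4.038 − 10.576·1804.107718) / -918.222660 = 46.276977
y = (-122.374·1804.107718 − -5798.000412·40.098) / -918.222660 = -12.755449

x=46.277 y=-12.755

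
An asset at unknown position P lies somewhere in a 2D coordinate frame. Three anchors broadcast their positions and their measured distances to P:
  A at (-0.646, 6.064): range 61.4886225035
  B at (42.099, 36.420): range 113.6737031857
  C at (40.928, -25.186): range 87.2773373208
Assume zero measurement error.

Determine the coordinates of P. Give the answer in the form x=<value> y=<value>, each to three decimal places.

eq1: (x + 0.646)² + (y − 6.064)² = 61.4886225035²
eq2: (x − 42.099)² + (y − 36.420)² = 113.6737031857²
eq3: (x − 40.928)² + (y + 25.186)² = 87.2773373208²
eq1−eq3, eq1−eq2 (x²,y² cancel):
  83.148·x − 62.500·y = -1564.236544
  85.490·x + 60.712·y = -6079.307310
det = 83.148·60.712 − -62.500·85.490 = 10391.206376
x = (-1564.236544·60.712 − -62.500·-6079.307310) / 10391.206376 = -45.704475
y = (83.148·-6079.307310 − -1564.236544·85.490) / 10391.206376 = -35.775987

x=-45.704 y=-35.776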